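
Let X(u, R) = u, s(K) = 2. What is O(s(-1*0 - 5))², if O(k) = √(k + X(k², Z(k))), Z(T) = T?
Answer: 6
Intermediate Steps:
O(k) = √(k + k²)
O(s(-1*0 - 5))² = (√(2*(1 + 2)))² = (√(2*3))² = (√6)² = 6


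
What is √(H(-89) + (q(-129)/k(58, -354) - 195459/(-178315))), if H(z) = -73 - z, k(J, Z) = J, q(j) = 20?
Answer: 3*√51820300643315/5171135 ≈ 4.1762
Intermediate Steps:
√(H(-89) + (q(-129)/k(58, -354) - 195459/(-178315))) = √((-73 - 1*(-89)) + (20/58 - 195459/(-178315))) = √((-73 + 89) + (20*(1/58) - 195459*(-1/178315))) = √(16 + (10/29 + 195459/178315)) = √(16 + 7451461/5171135) = √(90189621/5171135) = 3*√51820300643315/5171135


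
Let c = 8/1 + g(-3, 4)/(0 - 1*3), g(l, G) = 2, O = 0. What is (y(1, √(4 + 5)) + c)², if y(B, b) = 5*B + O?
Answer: 1369/9 ≈ 152.11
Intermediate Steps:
y(B, b) = 5*B (y(B, b) = 5*B + 0 = 5*B)
c = 22/3 (c = 8/1 + 2/(0 - 1*3) = 8*1 + 2/(0 - 3) = 8 + 2/(-3) = 8 + 2*(-⅓) = 8 - ⅔ = 22/3 ≈ 7.3333)
(y(1, √(4 + 5)) + c)² = (5*1 + 22/3)² = (5 + 22/3)² = (37/3)² = 1369/9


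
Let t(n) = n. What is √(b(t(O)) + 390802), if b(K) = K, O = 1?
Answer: √390803 ≈ 625.14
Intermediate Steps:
√(b(t(O)) + 390802) = √(1 + 390802) = √390803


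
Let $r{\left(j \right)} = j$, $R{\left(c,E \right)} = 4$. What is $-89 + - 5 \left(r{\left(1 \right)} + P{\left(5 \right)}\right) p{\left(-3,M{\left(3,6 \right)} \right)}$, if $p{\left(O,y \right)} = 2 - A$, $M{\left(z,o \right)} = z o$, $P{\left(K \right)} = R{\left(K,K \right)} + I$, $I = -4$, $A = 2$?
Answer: $-89$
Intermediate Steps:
$P{\left(K \right)} = 0$ ($P{\left(K \right)} = 4 - 4 = 0$)
$M{\left(z,o \right)} = o z$
$p{\left(O,y \right)} = 0$ ($p{\left(O,y \right)} = 2 - 2 = 0$)
$-89 + - 5 \left(r{\left(1 \right)} + P{\left(5 \right)}\right) p{\left(-3,M{\left(3,6 \right)} \right)} = -89 + - 5 \left(1 + 0\right) 0 = -89 + \left(-5\right) 1 \cdot 0 = -89 - 0 = -89 + 0 = -89$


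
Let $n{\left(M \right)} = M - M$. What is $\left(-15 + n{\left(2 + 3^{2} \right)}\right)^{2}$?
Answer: $225$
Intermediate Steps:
$n{\left(M \right)} = 0$
$\left(-15 + n{\left(2 + 3^{2} \right)}\right)^{2} = \left(-15 + 0\right)^{2} = \left(-15\right)^{2} = 225$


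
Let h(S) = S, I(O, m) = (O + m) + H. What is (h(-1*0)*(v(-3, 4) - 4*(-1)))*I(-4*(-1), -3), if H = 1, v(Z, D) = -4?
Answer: 0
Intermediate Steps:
I(O, m) = 1 + O + m (I(O, m) = (O + m) + 1 = 1 + O + m)
(h(-1*0)*(v(-3, 4) - 4*(-1)))*I(-4*(-1), -3) = ((-1*0)*(-4 - 4*(-1)))*(1 - 4*(-1) - 3) = (0*(-4 + 4))*(1 + 4 - 3) = (0*0)*2 = 0*2 = 0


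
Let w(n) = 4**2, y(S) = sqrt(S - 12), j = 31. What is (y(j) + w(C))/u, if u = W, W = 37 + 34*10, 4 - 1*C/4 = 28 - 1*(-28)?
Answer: 16/377 + sqrt(19)/377 ≈ 0.054002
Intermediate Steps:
C = -208 (C = 16 - 4*(28 - 1*(-28)) = 16 - 4*(28 + 28) = 16 - 4*56 = 16 - 224 = -208)
y(S) = sqrt(-12 + S)
w(n) = 16
W = 377 (W = 37 + 340 = 377)
u = 377
(y(j) + w(C))/u = (sqrt(-12 + 31) + 16)/377 = (sqrt(19) + 16)*(1/377) = (16 + sqrt(19))*(1/377) = 16/377 + sqrt(19)/377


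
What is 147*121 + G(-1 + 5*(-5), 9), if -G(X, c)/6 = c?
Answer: 17733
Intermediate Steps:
G(X, c) = -6*c
147*121 + G(-1 + 5*(-5), 9) = 147*121 - 6*9 = 17787 - 54 = 17733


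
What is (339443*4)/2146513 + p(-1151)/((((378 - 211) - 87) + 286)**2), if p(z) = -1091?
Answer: 179539860349/287538295428 ≈ 0.62440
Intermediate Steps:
(339443*4)/2146513 + p(-1151)/((((378 - 211) - 87) + 286)**2) = (339443*4)/2146513 - 1091/(((378 - 211) - 87) + 286)**2 = 1357772*(1/2146513) - 1091/((167 - 87) + 286)**2 = 1357772/2146513 - 1091/(80 + 286)**2 = 1357772/2146513 - 1091/(366**2) = 1357772/2146513 - 1091/133956 = 179539860349/287538295428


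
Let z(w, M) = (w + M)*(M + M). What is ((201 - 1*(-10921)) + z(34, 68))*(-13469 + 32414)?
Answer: 473511330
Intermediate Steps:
z(w, M) = 2*M*(M + w) (z(w, M) = (M + w)*(2*M) = 2*M*(M + w))
((201 - 1*(-10921)) + z(34, 68))*(-13469 + 32414) = ((201 - 1*(-10921)) + 2*68*(68 + 34))*(-13469 + 32414) = ((201 + 10921) + 2*68*102)*18945 = (11122 + 13872)*18945 = 24994*18945 = 473511330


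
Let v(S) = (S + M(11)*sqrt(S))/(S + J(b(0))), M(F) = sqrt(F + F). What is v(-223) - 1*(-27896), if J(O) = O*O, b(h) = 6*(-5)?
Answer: 18885369/677 + I*sqrt(4906)/677 ≈ 27896.0 + 0.10346*I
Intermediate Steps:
M(F) = sqrt(2)*sqrt(F) (M(F) = sqrt(2*F) = sqrt(2)*sqrt(F))
b(h) = -30
J(O) = O**2
v(S) = (S + sqrt(22)*sqrt(S))/(900 + S) (v(S) = (S + (sqrt(2)*sqrt(11))*sqrt(S))/(S + (-30)**2) = (S + sqrt(22)*sqrt(S))/(S + 900) = (S + sqrt(22)*sqrt(S))/(900 + S))
v(-223) - 1*(-27896) = (-223 + sqrt(22)*sqrt(-223))/(900 - 223) - 1*(-27896) = (-223 + sqrt(22)*(I*sqrt(223)))/677 + 27896 = (-223 + I*sqrt(4906))/677 + 27896 = (-223/677 + I*sqrt(4906)/677) + 27896 = 18885369/677 + I*sqrt(4906)/677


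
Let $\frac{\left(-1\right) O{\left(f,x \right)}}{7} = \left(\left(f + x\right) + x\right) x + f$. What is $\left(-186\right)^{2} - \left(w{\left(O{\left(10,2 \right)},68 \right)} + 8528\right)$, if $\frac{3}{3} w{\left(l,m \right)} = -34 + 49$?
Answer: $26053$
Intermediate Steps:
$O{\left(f,x \right)} = - 7 f - 7 x \left(f + 2 x\right)$ ($O{\left(f,x \right)} = - 7 \left(\left(\left(f + x\right) + x\right) x + f\right) = - 7 \left(\left(f + 2 x\right) x + f\right) = - 7 \left(x \left(f + 2 x\right) + f\right) = - 7 \left(f + x \left(f + 2 x\right)\right) = - 7 f - 7 x \left(f + 2 x\right)$)
$w{\left(l,m \right)} = 15$ ($w{\left(l,m \right)} = -34 + 49 = 15$)
$\left(-186\right)^{2} - \left(w{\left(O{\left(10,2 \right)},68 \right)} + 8528\right) = \left(-186\right)^{2} - \left(15 + 8528\right) = 34596 - 8543 = 26053$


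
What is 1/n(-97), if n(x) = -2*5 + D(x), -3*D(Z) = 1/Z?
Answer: -291/2909 ≈ -0.10003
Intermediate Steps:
D(Z) = -1/(3*Z)
n(x) = -10 - 1/(3*x) (n(x) = -2*5 - 1/(3*x) = -10 - 1/(3*x))
1/n(-97) = 1/(-10 - ⅓/(-97)) = 1/(-10 - ⅓*(-1/97)) = 1/(-10 + 1/291) = 1/(-2909/291) = -291/2909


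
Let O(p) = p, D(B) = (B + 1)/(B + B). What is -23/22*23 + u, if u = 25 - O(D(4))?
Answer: 29/88 ≈ 0.32955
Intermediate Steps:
D(B) = (1 + B)/(2*B) (D(B) = (1 + B)/((2*B)) = (1 + B)*(1/(2*B)) = (1 + B)/(2*B))
u = 195/8 (u = 25 - (1 + 4)/(2*4) = 25 - 5/(2*4) = 25 - 1*5/8 = 25 - 5/8 = 195/8 ≈ 24.375)
-23/22*23 + u = -23/22*23 + 195/8 = -529/22 + 195/8 = 29/88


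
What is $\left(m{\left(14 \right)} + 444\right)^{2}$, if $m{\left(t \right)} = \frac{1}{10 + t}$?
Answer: $\frac{113571649}{576} \approx 1.9717 \cdot 10^{5}$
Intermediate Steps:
$\left(m{\left(14 \right)} + 444\right)^{2} = \left(\frac{1}{10 + 14} + 444\right)^{2} = \left(\frac{1}{24} + 444\right)^{2} = \left(\frac{10657}{24}\right)^{2} = \frac{113571649}{576}$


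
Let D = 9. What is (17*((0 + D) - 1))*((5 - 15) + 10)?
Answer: 0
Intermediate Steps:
(17*((0 + D) - 1))*((5 - 15) + 10) = (17*((0 + 9) - 1))*((5 - 15) + 10) = (17*(9 - 1))*(-10 + 10) = (17*8)*0 = 136*0 = 0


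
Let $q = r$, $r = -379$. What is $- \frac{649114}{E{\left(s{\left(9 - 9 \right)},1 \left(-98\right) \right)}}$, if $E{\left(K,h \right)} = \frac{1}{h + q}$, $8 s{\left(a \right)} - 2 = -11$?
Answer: $309627378$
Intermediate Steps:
$q = -379$
$s{\left(a \right)} = - \frac{9}{8}$ ($s{\left(a \right)} = \frac{1}{4} + \frac{1}{8} \left(-11\right) = \frac{1}{4} - \frac{11}{8} = - \frac{9}{8}$)
$E{\left(K,h \right)} = \frac{1}{-379 + h}$ ($E{\left(K,h \right)} = \frac{1}{h - 379} = \frac{1}{-379 + h}$)
$- \frac{649114}{E{\left(s{\left(9 - 9 \right)},1 \left(-98\right) \right)}} = - \frac{649114}{\frac{1}{-379 + 1 \left(-98\right)}} = - \frac{649114}{\frac{1}{-379 - 98}} = - \frac{649114}{\frac{1}{-477}} = - \frac{649114}{- \frac{1}{477}} = \left(-649114\right) \left(-477\right) = 309627378$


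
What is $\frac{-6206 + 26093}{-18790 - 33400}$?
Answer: $- \frac{19887}{52190} \approx -0.38105$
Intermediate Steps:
$\frac{-6206 + 26093}{-18790 - 33400} = \frac{19887}{-52190} = 19887 \left(- \frac{1}{52190}\right) = - \frac{19887}{52190}$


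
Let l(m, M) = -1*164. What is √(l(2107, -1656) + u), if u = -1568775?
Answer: I*√1568939 ≈ 1252.6*I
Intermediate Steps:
l(m, M) = -164
√(l(2107, -1656) + u) = √(-164 - 1568775) = √(-1568939) = I*√1568939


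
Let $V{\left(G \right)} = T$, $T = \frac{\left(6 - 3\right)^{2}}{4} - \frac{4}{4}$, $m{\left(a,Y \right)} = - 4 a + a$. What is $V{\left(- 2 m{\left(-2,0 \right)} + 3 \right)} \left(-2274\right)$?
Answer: $- \frac{5685}{2} \approx -2842.5$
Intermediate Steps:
$m{\left(a,Y \right)} = - 3 a$
$T = \frac{5}{4}$ ($T = 3^{2} \cdot \frac{1}{4} - 1 = 9 \cdot \frac{1}{4} - 1 = \frac{9}{4} - 1 = \frac{5}{4} \approx 1.25$)
$V{\left(G \right)} = \frac{5}{4}$
$V{\left(- 2 m{\left(-2,0 \right)} + 3 \right)} \left(-2274\right) = \frac{5}{4} \left(-2274\right) = - \frac{5685}{2}$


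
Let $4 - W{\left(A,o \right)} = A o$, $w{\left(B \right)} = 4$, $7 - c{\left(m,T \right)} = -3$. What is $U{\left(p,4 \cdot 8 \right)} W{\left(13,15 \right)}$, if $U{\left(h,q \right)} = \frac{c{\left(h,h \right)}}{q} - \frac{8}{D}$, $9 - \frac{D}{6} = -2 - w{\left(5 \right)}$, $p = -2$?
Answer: $- \frac{30751}{720} \approx -42.71$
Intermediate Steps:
$c{\left(m,T \right)} = 10$ ($c{\left(m,T \right)} = 7 - -3 = 7 + 3 = 10$)
$W{\left(A,o \right)} = 4 - A o$
$D = 90$ ($D = 54 - 6 \left(-2 - 4\right) = 54 - -36 = 54 + 36 = 90$)
$U{\left(h,q \right)} = - \frac{4}{45} + \frac{10}{q}$ ($U{\left(h,q \right)} = \frac{10}{q} - \frac{8}{90} = \frac{10}{q} - \frac{4}{45} = - \frac{4}{45} + \frac{10}{q}$)
$U{\left(p,4 \cdot 8 \right)} W{\left(13,15 \right)} = \left(- \frac{4}{45} + \frac{10}{4 \cdot 8}\right) \left(4 - 13 \cdot 15\right) = \left(- \frac{4}{45} + \frac{10}{32}\right) \left(4 - 195\right) = \left(- \frac{4}{45} + 10 \cdot \frac{1}{32}\right) \left(-191\right) = \left(- \frac{4}{45} + \frac{5}{16}\right) \left(-191\right) = \frac{161}{720} \left(-191\right) = - \frac{30751}{720}$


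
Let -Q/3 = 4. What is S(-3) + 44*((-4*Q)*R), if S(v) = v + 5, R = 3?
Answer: 6338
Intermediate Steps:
Q = -12 (Q = -3*4 = -12)
S(v) = 5 + v
S(-3) + 44*((-4*Q)*R) = (5 - 3) + 44*(-4*(-12)*3) = 2 + 44*(48*3) = 2 + 44*144 = 2 + 6336 = 6338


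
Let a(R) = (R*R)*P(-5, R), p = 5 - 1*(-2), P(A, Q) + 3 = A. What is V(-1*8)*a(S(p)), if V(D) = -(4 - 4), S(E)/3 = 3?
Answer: 0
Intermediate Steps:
P(A, Q) = -3 + A
p = 7 (p = 5 + 2 = 7)
S(E) = 9 (S(E) = 3*3 = 9)
a(R) = -8*R² (a(R) = (R*R)*(-3 - 5) = R²*(-8) = -8*R²)
V(D) = 0 (V(D) = -1*0 = 0)
V(-1*8)*a(S(p)) = 0*(-8*9²) = 0*(-8*81) = 0*(-648) = 0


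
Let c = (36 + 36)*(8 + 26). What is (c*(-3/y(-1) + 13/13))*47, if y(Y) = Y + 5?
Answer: 28764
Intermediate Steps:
y(Y) = 5 + Y
c = 2448 (c = 72*34 = 2448)
(c*(-3/y(-1) + 13/13))*47 = (2448*(-3/(5 - 1) + 13/13))*47 = (2448*(-3/4 + 13*(1/13)))*47 = (2448*(-3*¼ + 1))*47 = (2448*(-¾ + 1))*47 = (2448*(¼))*47 = 612*47 = 28764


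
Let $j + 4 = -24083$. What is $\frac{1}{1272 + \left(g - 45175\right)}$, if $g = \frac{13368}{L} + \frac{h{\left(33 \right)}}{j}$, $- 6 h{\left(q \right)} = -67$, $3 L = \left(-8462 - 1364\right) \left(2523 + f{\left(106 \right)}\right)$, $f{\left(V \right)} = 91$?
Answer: $- \frac{928017817902}{40742768138555575} \approx -2.2777 \cdot 10^{-5}$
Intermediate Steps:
$j = -24087$ ($j = -4 - 24083 = -24087$)
$L = - \frac{25685164}{3}$ ($L = \frac{\left(-8462 - 1364\right) \left(2523 + 91\right)}{3} = \frac{\left(-9826\right) 2614}{3} = \frac{1}{3} \left(-25685164\right) = - \frac{25685164}{3} \approx -8.5617 \cdot 10^{6}$)
$h{\left(q \right)} = \frac{67}{6}$ ($h{\left(q \right)} = \left(- \frac{1}{6}\right) \left(-67\right) = \frac{67}{6}$)
$g = - \frac{1879204069}{928017817902}$ ($g = \frac{13368}{- \frac{25685164}{3}} + \frac{67}{6 \left(-24087\right)} = 13368 \left(- \frac{3}{25685164}\right) + \frac{67}{6} \left(- \frac{1}{24087}\right) = - \frac{10026}{6421291} - \frac{67}{144522} = - \frac{1879204069}{928017817902} \approx -0.002025$)
$\frac{1}{1272 + \left(g - 45175\right)} = \frac{1}{1272 - \frac{41923206802926919}{928017817902}} = \frac{1}{- \frac{40742768138555575}{928017817902}} = - \frac{928017817902}{40742768138555575}$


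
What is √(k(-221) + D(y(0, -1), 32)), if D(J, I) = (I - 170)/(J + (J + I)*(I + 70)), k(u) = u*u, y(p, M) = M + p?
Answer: √488014977343/3161 ≈ 221.00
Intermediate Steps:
k(u) = u²
D(J, I) = (-170 + I)/(J + (70 + I)*(I + J)) (D(J, I) = (-170 + I)/(J + (I + J)*(70 + I)) = (-170 + I)/(J + (70 + I)*(I + J)))
√(k(-221) + D(y(0, -1), 32)) = √((-221)² + (-170 + 32)/(32² + 70*32 + 71*(-1 + 0) + 32*(-1 + 0))) = √(48841 - 138/(1024 + 2240 + 71*(-1) + 32*(-1))) = √(48841 - 138/(1024 + 2240 - 71 - 32)) = √(48841 - 138/3161) = √(154386263/3161) = √488014977343/3161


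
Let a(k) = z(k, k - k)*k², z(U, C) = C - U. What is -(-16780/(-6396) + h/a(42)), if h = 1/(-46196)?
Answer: -4785892665653/1824229409184 ≈ -2.6235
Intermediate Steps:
h = -1/46196 ≈ -2.1647e-5
a(k) = -k³ (a(k) = ((k - k) - k)*k² = (0 - k)*k² = (-k)*k² = -k³)
-(-16780/(-6396) + h/a(42)) = -(-16780/(-6396) - 1/(46196*((-1*42³)))) = -(-16780*(-1/6396) - 1/(46196*((-1*74088)))) = -(4195/1599 - 1/46196/(-74088)) = -(4195/1599 - 1/46196*(-1/74088)) = -(4195/1599 + 1/3422569248) = -1*4785892665653/1824229409184 = -4785892665653/1824229409184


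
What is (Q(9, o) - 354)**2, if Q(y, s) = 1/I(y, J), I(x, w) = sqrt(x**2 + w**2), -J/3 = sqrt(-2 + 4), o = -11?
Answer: (11682 - sqrt(11))**2/1089 ≈ 1.2524e+5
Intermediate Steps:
J = -3*sqrt(2) (J = -3*sqrt(-2 + 4) = -3*sqrt(2) ≈ -4.2426)
I(x, w) = sqrt(w**2 + x**2)
Q(y, s) = 1/sqrt(18 + y**2) (Q(y, s) = 1/(sqrt((-3*sqrt(2))**2 + y**2)) = 1/(sqrt(18 + y**2)) = 1/sqrt(18 + y**2))
(Q(9, o) - 354)**2 = (1/sqrt(18 + 9**2) - 354)**2 = (1/sqrt(18 + 81) - 354)**2 = (1/sqrt(99) - 354)**2 = (sqrt(11)/33 - 354)**2 = (-354 + sqrt(11)/33)**2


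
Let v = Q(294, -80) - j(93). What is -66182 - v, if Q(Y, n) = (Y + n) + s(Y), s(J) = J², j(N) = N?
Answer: -152739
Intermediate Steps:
Q(Y, n) = Y + n + Y² (Q(Y, n) = (Y + n) + Y² = Y + n + Y²)
v = 86557 (v = (294 - 80 + 294²) - 1*93 = (294 - 80 + 86436) - 93 = 86650 - 93 = 86557)
-66182 - v = -66182 - 1*86557 = -66182 - 86557 = -152739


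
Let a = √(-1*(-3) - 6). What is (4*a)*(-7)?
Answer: -28*I*√3 ≈ -48.497*I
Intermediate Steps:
a = I*√3 (a = √(3 - 6) = √(-3) = I*√3 ≈ 1.732*I)
(4*a)*(-7) = (4*(I*√3))*(-7) = (4*I*√3)*(-7) = -28*I*√3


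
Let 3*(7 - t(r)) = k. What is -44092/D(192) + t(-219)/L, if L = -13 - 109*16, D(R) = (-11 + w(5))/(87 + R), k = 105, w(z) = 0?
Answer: 3087718712/2761 ≈ 1.1183e+6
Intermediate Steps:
t(r) = -28 (t(r) = 7 - 1/3*105 = 7 - 35 = -28)
D(R) = -11/(87 + R) (D(R) = (-11 + 0)/(87 + R) = -11/(87 + R))
L = -1757 (L = -13 - 1744 = -1757)
-44092/D(192) + t(-219)/L = -44092/((-11/(87 + 192))) - 28/(-1757) = -44092/((-11/279)) - 28*(-1/1757) = -44092/((-11*1/279)) + 4/251 = -44092/(-11/279) + 4/251 = -44092*(-279/11) + 4/251 = 12301668/11 + 4/251 = 3087718712/2761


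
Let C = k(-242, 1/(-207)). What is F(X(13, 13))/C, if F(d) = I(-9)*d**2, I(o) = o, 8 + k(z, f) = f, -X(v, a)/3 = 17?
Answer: 4845663/1657 ≈ 2924.4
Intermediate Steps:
X(v, a) = -51 (X(v, a) = -3*17 = -51)
k(z, f) = -8 + f
C = -1657/207 (C = -8 + 1/(-207) = -8 - 1/207 = -1657/207 ≈ -8.0048)
F(d) = -9*d**2
F(X(13, 13))/C = (-9*(-51)**2)/(-1657/207) = -9*2601*(-207/1657) = -23409*(-207/1657) = 4845663/1657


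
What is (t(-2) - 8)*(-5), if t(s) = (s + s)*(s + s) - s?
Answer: -50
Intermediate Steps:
t(s) = -s + 4*s² (t(s) = (2*s)*(2*s) - s = 4*s² - s = -s + 4*s²)
(t(-2) - 8)*(-5) = (-2*(-1 + 4*(-2)) - 8)*(-5) = (-2*(-1 - 8) - 8)*(-5) = (-2*(-9) - 8)*(-5) = (18 - 8)*(-5) = 10*(-5) = -50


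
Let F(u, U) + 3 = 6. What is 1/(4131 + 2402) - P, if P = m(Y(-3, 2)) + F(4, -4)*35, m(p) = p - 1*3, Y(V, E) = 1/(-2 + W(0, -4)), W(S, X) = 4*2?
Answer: -4004723/39198 ≈ -102.17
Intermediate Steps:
W(S, X) = 8
F(u, U) = 3 (F(u, U) = -3 + 6 = 3)
Y(V, E) = ⅙ (Y(V, E) = 1/(-2 + 8) = 1/6 = ⅙)
m(p) = -3 + p (m(p) = p - 3 = -3 + p)
P = 613/6 (P = (-3 + ⅙) + 3*35 = -17/6 + 105 = 613/6 ≈ 102.17)
1/(4131 + 2402) - P = 1/(4131 + 2402) - 1*613/6 = 1/6533 - 613/6 = -4004723/39198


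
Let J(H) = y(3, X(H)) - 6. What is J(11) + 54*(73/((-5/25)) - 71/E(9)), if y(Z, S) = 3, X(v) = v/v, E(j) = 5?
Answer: -102399/5 ≈ -20480.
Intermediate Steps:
X(v) = 1
J(H) = -3 (J(H) = 3 - 6 = -3)
J(11) + 54*(73/((-5/25)) - 71/E(9)) = -3 + 54*(73/((-5/25)) - 71/5) = -3 + 54*(73/((-5*1/25)) - 71*⅕) = -3 + 54*(73/(-⅕) - 71/5) = -3 + 54*(73*(-5) - 71/5) = -3 + 54*(-365 - 71/5) = -3 + 54*(-1896/5) = -3 - 102384/5 = -102399/5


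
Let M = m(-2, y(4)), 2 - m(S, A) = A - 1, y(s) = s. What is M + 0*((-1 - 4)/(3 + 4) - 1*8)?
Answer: -1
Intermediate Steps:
m(S, A) = 3 - A (m(S, A) = 2 - (A - 1) = 2 - (-1 + A) = 2 + (1 - A) = 3 - A)
M = -1 (M = 3 - 1*4 = 3 - 4 = -1)
M + 0*((-1 - 4)/(3 + 4) - 1*8) = -1 + 0*((-1 - 4)/(3 + 4) - 1*8) = -1 + 0*(-5/7 - 8) = -1 + 0*(-61/7) = -1 + 0 = -1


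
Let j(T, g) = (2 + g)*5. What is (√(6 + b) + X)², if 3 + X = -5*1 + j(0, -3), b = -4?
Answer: (13 - √2)² ≈ 134.23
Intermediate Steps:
j(T, g) = 10 + 5*g
X = -13 (X = -3 + (-5*1 + (10 + 5*(-3))) = -3 + (-5 + (10 - 15)) = -3 + (-5 - 5) = -3 - 10 = -13)
(√(6 + b) + X)² = (√(6 - 4) - 13)² = (√2 - 13)² = (-13 + √2)²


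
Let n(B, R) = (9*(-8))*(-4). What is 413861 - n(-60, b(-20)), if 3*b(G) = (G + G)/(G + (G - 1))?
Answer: 413573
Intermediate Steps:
b(G) = 2*G/(3*(-1 + 2*G)) (b(G) = ((G + G)/(G + (G - 1)))/3 = ((2*G)/(G + (-1 + G)))/3 = ((2*G)/(-1 + 2*G))/3 = (2*G/(-1 + 2*G))/3 = 2*G/(3*(-1 + 2*G)))
n(B, R) = 288 (n(B, R) = -72*(-4) = 288)
413861 - n(-60, b(-20)) = 413861 - 1*288 = 413861 - 288 = 413573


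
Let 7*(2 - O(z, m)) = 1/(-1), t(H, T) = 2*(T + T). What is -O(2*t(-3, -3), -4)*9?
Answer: -135/7 ≈ -19.286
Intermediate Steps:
t(H, T) = 4*T (t(H, T) = 2*(2*T) = 4*T)
O(z, m) = 15/7 (O(z, m) = 2 - 1/7/(-1) = 2 - 1/7*(-1) = 2 + 1/7 = 15/7)
-O(2*t(-3, -3), -4)*9 = -1*15/7*9 = -15/7*9 = -135/7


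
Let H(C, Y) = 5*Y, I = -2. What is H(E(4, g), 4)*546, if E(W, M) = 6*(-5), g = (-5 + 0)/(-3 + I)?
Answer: 10920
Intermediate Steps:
g = 1 (g = (-5 + 0)/(-3 - 2) = -5/(-5) = -5*(-⅕) = 1)
E(W, M) = -30
H(E(4, g), 4)*546 = (5*4)*546 = 20*546 = 10920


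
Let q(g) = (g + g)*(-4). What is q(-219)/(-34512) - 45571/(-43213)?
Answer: 62376549/62140294 ≈ 1.0038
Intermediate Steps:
q(g) = -8*g (q(g) = (2*g)*(-4) = -8*g)
q(-219)/(-34512) - 45571/(-43213) = -8*(-219)/(-34512) - 45571/(-43213) = 1752*(-1/34512) - 45571*(-1/43213) = -73/1438 + 45571/43213 = 62376549/62140294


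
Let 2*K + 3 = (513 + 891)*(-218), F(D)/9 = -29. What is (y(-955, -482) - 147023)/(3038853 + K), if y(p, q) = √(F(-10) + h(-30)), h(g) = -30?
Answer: -294046/5771631 + 2*I*√291/5771631 ≈ -0.050947 + 5.9112e-6*I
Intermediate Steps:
F(D) = -261 (F(D) = 9*(-29) = -261)
y(p, q) = I*√291 (y(p, q) = √(-261 - 30) = √(-291) = I*√291)
K = -306075/2 (K = -3/2 + ((513 + 891)*(-218))/2 = -3/2 + (1404*(-218))/2 = -3/2 + (½)*(-306072) = -3/2 - 153036 = -306075/2 ≈ -1.5304e+5)
(y(-955, -482) - 147023)/(3038853 + K) = (I*√291 - 147023)/(3038853 - 306075/2) = (-147023 + I*√291)/(5771631/2) = (-147023 + I*√291)*(2/5771631) = -294046/5771631 + 2*I*√291/5771631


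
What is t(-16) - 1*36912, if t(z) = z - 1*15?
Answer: -36943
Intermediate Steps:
t(z) = -15 + z (t(z) = z - 15 = -15 + z)
t(-16) - 1*36912 = (-15 - 16) - 1*36912 = -31 - 36912 = -36943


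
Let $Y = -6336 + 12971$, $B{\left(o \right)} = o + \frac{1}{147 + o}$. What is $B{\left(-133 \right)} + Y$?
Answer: $\frac{91029}{14} \approx 6502.1$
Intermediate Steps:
$Y = 6635$
$B{\left(-133 \right)} + Y = \frac{1 + \left(-133\right)^{2} + 147 \left(-133\right)}{147 - 133} + 6635 = \frac{1 + 17689 - 19551}{14} + 6635 = \frac{1}{14} \left(-1861\right) + 6635 = - \frac{1861}{14} + 6635 = \frac{91029}{14}$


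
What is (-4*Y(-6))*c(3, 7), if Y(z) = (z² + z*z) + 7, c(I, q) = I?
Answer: -948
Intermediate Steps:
Y(z) = 7 + 2*z² (Y(z) = (z² + z²) + 7 = 2*z² + 7 = 7 + 2*z²)
(-4*Y(-6))*c(3, 7) = -4*(7 + 2*(-6)²)*3 = -4*(7 + 2*36)*3 = -4*(7 + 72)*3 = -4*79*3 = -316*3 = -948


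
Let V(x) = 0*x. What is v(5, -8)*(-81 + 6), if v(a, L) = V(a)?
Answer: 0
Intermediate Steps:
V(x) = 0
v(a, L) = 0
v(5, -8)*(-81 + 6) = 0*(-81 + 6) = 0*(-75) = 0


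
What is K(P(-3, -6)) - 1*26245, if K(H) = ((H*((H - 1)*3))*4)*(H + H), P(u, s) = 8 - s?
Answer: 34907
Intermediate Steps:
K(H) = 8*H²*(-3 + 3*H) (K(H) = ((H*((-1 + H)*3))*4)*(2*H) = ((H*(-3 + 3*H))*4)*(2*H) = (4*H*(-3 + 3*H))*(2*H) = 8*H²*(-3 + 3*H))
K(P(-3, -6)) - 1*26245 = 24*(8 - 1*(-6))²*(-1 + (8 - 1*(-6))) - 1*26245 = 24*(8 + 6)²*(-1 + (8 + 6)) - 26245 = 24*14²*(-1 + 14) - 26245 = 24*196*13 - 26245 = 61152 - 26245 = 34907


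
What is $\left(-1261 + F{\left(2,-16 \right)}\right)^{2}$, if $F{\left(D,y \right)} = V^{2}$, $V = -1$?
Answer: $1587600$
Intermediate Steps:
$F{\left(D,y \right)} = 1$ ($F{\left(D,y \right)} = \left(-1\right)^{2} = 1$)
$\left(-1261 + F{\left(2,-16 \right)}\right)^{2} = \left(-1261 + 1\right)^{2} = \left(-1260\right)^{2} = 1587600$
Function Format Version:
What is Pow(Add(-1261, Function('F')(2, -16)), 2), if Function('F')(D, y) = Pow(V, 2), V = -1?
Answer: 1587600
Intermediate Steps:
Function('F')(D, y) = 1 (Function('F')(D, y) = Pow(-1, 2) = 1)
Pow(Add(-1261, Function('F')(2, -16)), 2) = Pow(Add(-1261, 1), 2) = Pow(-1260, 2) = 1587600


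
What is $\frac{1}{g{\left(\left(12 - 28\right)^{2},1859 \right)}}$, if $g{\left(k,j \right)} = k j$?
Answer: $\frac{1}{475904} \approx 2.1013 \cdot 10^{-6}$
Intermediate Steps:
$g{\left(k,j \right)} = j k$
$\frac{1}{g{\left(\left(12 - 28\right)^{2},1859 \right)}} = \frac{1}{1859 \left(12 - 28\right)^{2}} = \frac{1}{1859 \left(-16\right)^{2}} = \frac{1}{1859 \cdot 256} = \frac{1}{475904}$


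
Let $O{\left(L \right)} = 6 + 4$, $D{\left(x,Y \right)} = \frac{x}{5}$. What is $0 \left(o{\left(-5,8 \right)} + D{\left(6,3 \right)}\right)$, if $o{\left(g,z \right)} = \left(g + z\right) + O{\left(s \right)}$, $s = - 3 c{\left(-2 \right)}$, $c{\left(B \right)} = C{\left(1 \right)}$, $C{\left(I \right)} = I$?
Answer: $0$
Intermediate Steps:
$D{\left(x,Y \right)} = \frac{x}{5}$ ($D{\left(x,Y \right)} = x \frac{1}{5} = \frac{x}{5}$)
$c{\left(B \right)} = 1$
$s = -3$ ($s = \left(-3\right) 1 = -3$)
$O{\left(L \right)} = 10$
$o{\left(g,z \right)} = 10 + g + z$ ($o{\left(g,z \right)} = \left(g + z\right) + 10 = 10 + g + z$)
$0 \left(o{\left(-5,8 \right)} + D{\left(6,3 \right)}\right) = 0 \left(\left(10 - 5 + 8\right) + \frac{1}{5} \cdot 6\right) = 0 \left(13 + \frac{6}{5}\right) = 0 \cdot \frac{71}{5} = 0$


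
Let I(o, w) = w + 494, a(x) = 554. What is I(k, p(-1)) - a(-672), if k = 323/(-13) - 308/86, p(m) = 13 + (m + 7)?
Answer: -41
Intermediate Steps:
p(m) = 20 + m (p(m) = 13 + (7 + m) = 20 + m)
k = -15891/559 (k = 323*(-1/13) - 308*1/86 = -323/13 - 154/43 = -15891/559 ≈ -28.428)
I(o, w) = 494 + w
I(k, p(-1)) - a(-672) = (494 + (20 - 1)) - 1*554 = (494 + 19) - 554 = 513 - 554 = -41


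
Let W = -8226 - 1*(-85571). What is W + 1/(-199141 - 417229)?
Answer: 47673137649/616370 ≈ 77345.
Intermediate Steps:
W = 77345 (W = -8226 + 85571 = 77345)
W + 1/(-199141 - 417229) = 77345 + 1/(-199141 - 417229) = 77345 + 1/(-616370) = 77345 - 1/616370 = 47673137649/616370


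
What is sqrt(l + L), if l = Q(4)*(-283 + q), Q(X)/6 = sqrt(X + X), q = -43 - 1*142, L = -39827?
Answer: sqrt(-39827 - 5616*sqrt(2)) ≈ 218.56*I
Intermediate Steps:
q = -185 (q = -43 - 142 = -185)
Q(X) = 6*sqrt(2)*sqrt(X) (Q(X) = 6*sqrt(X + X) = 6*sqrt(2*X) = 6*(sqrt(2)*sqrt(X)) = 6*sqrt(2)*sqrt(X))
l = -5616*sqrt(2) (l = (6*sqrt(2)*sqrt(4))*(-283 - 185) = (6*sqrt(2)*2)*(-468) = (12*sqrt(2))*(-468) = -5616*sqrt(2) ≈ -7942.2)
sqrt(l + L) = sqrt(-5616*sqrt(2) - 39827) = sqrt(-39827 - 5616*sqrt(2))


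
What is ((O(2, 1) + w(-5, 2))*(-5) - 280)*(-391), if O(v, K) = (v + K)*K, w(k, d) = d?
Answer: 119255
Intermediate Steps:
O(v, K) = K*(K + v) (O(v, K) = (K + v)*K = K*(K + v))
((O(2, 1) + w(-5, 2))*(-5) - 280)*(-391) = ((1*(1 + 2) + 2)*(-5) - 280)*(-391) = ((1*3 + 2)*(-5) - 280)*(-391) = ((3 + 2)*(-5) - 280)*(-391) = (5*(-5) - 280)*(-391) = (-25 - 280)*(-391) = -305*(-391) = 119255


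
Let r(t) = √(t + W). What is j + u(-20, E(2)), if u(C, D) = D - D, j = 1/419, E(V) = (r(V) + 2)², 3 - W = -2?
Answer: 1/419 ≈ 0.0023866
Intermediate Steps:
W = 5 (W = 3 - 1*(-2) = 3 + 2 = 5)
r(t) = √(5 + t) (r(t) = √(t + 5) = √(5 + t))
E(V) = (2 + √(5 + V))² (E(V) = (√(5 + V) + 2)² = (2 + √(5 + V))²)
j = 1/419 ≈ 0.0023866
u(C, D) = 0
j + u(-20, E(2)) = 1/419 + 0 = 1/419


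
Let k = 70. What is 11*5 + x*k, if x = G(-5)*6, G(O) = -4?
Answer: -1625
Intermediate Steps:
x = -24 (x = -4*6 = -24)
11*5 + x*k = 11*5 - 24*70 = 55 - 1680 = -1625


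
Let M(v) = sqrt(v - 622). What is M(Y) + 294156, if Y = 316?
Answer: 294156 + 3*I*sqrt(34) ≈ 2.9416e+5 + 17.493*I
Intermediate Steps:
M(v) = sqrt(-622 + v)
M(Y) + 294156 = sqrt(-622 + 316) + 294156 = sqrt(-306) + 294156 = 3*I*sqrt(34) + 294156 = 294156 + 3*I*sqrt(34)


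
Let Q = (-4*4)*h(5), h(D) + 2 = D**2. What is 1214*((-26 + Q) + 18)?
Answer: -456464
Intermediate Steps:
h(D) = -2 + D**2
Q = -368 (Q = (-4*4)*(-2 + 5**2) = -16*(-2 + 25) = -16*23 = -368)
1214*((-26 + Q) + 18) = 1214*((-26 - 368) + 18) = 1214*(-394 + 18) = 1214*(-376) = -456464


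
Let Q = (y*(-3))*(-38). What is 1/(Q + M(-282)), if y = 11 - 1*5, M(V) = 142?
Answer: 1/826 ≈ 0.0012107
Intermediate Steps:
y = 6 (y = 11 - 5 = 6)
Q = 684 (Q = (6*(-3))*(-38) = -18*(-38) = 684)
1/(Q + M(-282)) = 1/(684 + 142) = 1/826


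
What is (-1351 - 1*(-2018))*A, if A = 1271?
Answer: 847757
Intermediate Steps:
(-1351 - 1*(-2018))*A = (-1351 - 1*(-2018))*1271 = (-1351 + 2018)*1271 = 667*1271 = 847757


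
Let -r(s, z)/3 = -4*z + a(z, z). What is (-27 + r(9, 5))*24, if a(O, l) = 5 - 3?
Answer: 648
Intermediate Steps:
a(O, l) = 2
r(s, z) = -6 + 12*z (r(s, z) = -3*(-4*z + 2) = -3*(2 - 4*z) = -6 + 12*z)
(-27 + r(9, 5))*24 = (-27 + (-6 + 12*5))*24 = (-27 + (-6 + 60))*24 = (-27 + 54)*24 = 27*24 = 648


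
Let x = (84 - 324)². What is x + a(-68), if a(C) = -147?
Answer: 57453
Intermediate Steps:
x = 57600 (x = (-240)² = 57600)
x + a(-68) = 57600 - 147 = 57453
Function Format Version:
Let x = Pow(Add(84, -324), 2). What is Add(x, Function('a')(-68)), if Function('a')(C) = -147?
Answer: 57453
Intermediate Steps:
x = 57600 (x = Pow(-240, 2) = 57600)
Add(x, Function('a')(-68)) = Add(57600, -147) = 57453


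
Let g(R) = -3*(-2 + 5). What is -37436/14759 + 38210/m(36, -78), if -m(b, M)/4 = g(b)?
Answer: 281296847/265662 ≈ 1058.9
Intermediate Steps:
g(R) = -9 (g(R) = -3*3 = -9)
m(b, M) = 36 (m(b, M) = -4*(-9) = 36)
-37436/14759 + 38210/m(36, -78) = -37436/14759 + 38210/36 = -37436*1/14759 + 38210*(1/36) = -37436/14759 + 19105/18 = 281296847/265662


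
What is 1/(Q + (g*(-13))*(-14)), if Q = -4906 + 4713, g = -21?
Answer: -1/4015 ≈ -0.00024907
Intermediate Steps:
Q = -193
1/(Q + (g*(-13))*(-14)) = 1/(-193 - 21*(-13)*(-14)) = 1/(-193 + 273*(-14)) = 1/(-193 - 3822) = 1/(-4015) = -1/4015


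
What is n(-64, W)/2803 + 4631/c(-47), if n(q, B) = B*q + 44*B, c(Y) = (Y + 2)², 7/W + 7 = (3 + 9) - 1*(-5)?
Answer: 12952343/5676075 ≈ 2.2819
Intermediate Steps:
W = 7/10 (W = 7/(-7 + ((3 + 9) - 1*(-5))) = 7/(-7 + (12 + 5)) = 7/(-7 + 17) = 7/10 ≈ 0.70000)
c(Y) = (2 + Y)²
n(q, B) = 44*B + B*q
n(-64, W)/2803 + 4631/c(-47) = (7*(44 - 64)/10)/2803 + 4631/((2 - 47)²) = ((7/10)*(-20))*(1/2803) + 4631/((-45)²) = -14*1/2803 + 4631/2025 = -14/2803 + 4631*(1/2025) = -14/2803 + 4631/2025 = 12952343/5676075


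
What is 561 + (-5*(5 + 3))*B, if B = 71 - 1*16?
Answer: -1639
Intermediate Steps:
B = 55 (B = 71 - 16 = 55)
561 + (-5*(5 + 3))*B = 561 - 5*(5 + 3)*55 = 561 - 5*8*55 = 561 - 40*55 = 561 - 2200 = -1639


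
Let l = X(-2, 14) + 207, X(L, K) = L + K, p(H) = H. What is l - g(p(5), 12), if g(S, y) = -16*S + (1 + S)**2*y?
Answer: -133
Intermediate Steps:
g(S, y) = -16*S + y*(1 + S)**2
X(L, K) = K + L
l = 219 (l = (14 - 2) + 207 = 12 + 207 = 219)
l - g(p(5), 12) = 219 - (-16*5 + 12*(1 + 5)**2) = 219 - (-80 + 12*6**2) = 219 - (-80 + 12*36) = 219 - (-80 + 432) = 219 - 1*352 = 219 - 352 = -133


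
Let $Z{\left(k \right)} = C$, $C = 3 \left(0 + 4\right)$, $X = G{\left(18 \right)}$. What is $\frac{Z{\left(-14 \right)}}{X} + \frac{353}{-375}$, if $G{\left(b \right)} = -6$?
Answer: $- \frac{1103}{375} \approx -2.9413$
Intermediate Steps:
$X = -6$
$C = 12$ ($C = 3 \cdot 4 = 12$)
$Z{\left(k \right)} = 12$
$\frac{Z{\left(-14 \right)}}{X} + \frac{353}{-375} = \frac{12}{-6} + \frac{353}{-375} = 12 \left(- \frac{1}{6}\right) + 353 \left(- \frac{1}{375}\right) = -2 - \frac{353}{375} = - \frac{1103}{375}$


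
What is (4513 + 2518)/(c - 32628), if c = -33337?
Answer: -89/835 ≈ -0.10659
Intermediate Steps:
(4513 + 2518)/(c - 32628) = (4513 + 2518)/(-33337 - 32628) = 7031/(-65965) = 7031*(-1/65965) = -89/835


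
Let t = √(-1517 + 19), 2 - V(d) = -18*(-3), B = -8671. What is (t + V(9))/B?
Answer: 4/667 - I*√1498/8671 ≈ 0.005997 - 0.0044636*I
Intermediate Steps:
V(d) = -52 (V(d) = 2 - (-18)*(-3) = 2 - 1*54 = 2 - 54 = -52)
t = I*√1498 (t = √(-1498) = I*√1498 ≈ 38.704*I)
(t + V(9))/B = (I*√1498 - 52)/(-8671) = (-52 + I*√1498)*(-1/8671) = 4/667 - I*√1498/8671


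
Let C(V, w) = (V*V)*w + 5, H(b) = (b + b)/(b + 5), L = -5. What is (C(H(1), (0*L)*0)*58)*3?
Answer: 870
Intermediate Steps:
H(b) = 2*b/(5 + b) (H(b) = (2*b)/(5 + b) = 2*b/(5 + b))
C(V, w) = 5 + w*V² (C(V, w) = V²*w + 5 = w*V² + 5 = 5 + w*V²)
(C(H(1), (0*L)*0)*58)*3 = ((5 + ((0*(-5))*0)*(2*1/(5 + 1))²)*58)*3 = ((5 + (0*0)*(2*1/6)²)*58)*3 = ((5 + 0*(2*1*(⅙))²)*58)*3 = ((5 + 0*(⅓)²)*58)*3 = ((5 + 0*(⅑))*58)*3 = ((5 + 0)*58)*3 = (5*58)*3 = 290*3 = 870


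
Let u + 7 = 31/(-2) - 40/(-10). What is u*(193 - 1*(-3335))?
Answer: -65268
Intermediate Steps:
u = -37/2 (u = -7 + (31/(-2) - 40/(-10)) = -7 + (31*(-½) - 40*(-⅒)) = -7 + (-31/2 + 4) = -7 - 23/2 = -37/2 ≈ -18.500)
u*(193 - 1*(-3335)) = -37*(193 - 1*(-3335))/2 = -37*(193 + 3335)/2 = -37/2*3528 = -65268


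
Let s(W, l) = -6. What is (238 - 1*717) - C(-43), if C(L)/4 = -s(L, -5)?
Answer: -503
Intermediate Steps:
C(L) = 24 (C(L) = 4*(-1*(-6)) = 4*6 = 24)
(238 - 1*717) - C(-43) = (238 - 1*717) - 1*24 = (238 - 717) - 24 = -479 - 24 = -503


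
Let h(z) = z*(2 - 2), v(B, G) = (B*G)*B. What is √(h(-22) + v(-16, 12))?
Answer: 32*√3 ≈ 55.426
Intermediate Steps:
v(B, G) = G*B²
h(z) = 0 (h(z) = z*0 = 0)
√(h(-22) + v(-16, 12)) = √(0 + 12*(-16)²) = √(0 + 12*256) = √(0 + 3072) = √3072 = 32*√3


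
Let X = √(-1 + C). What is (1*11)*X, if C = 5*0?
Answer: 11*I ≈ 11.0*I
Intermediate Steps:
C = 0
X = I (X = √(-1 + 0) = √(-1) = I ≈ 1.0*I)
(1*11)*X = (1*11)*I = 11*I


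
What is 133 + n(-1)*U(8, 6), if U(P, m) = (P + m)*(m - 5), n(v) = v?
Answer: 119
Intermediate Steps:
U(P, m) = (-5 + m)*(P + m) (U(P, m) = (P + m)*(-5 + m) = (-5 + m)*(P + m))
133 + n(-1)*U(8, 6) = 133 - (6² - 5*8 - 5*6 + 8*6) = 133 - (36 - 40 - 30 + 48) = 133 - 1*14 = 133 - 14 = 119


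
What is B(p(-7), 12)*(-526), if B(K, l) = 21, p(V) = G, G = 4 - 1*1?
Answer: -11046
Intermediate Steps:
G = 3 (G = 4 - 1 = 3)
p(V) = 3
B(p(-7), 12)*(-526) = 21*(-526) = -11046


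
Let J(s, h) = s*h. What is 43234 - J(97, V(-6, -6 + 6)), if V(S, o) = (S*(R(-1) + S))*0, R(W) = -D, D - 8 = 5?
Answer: 43234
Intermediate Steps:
D = 13 (D = 8 + 5 = 13)
R(W) = -13 (R(W) = -1*13 = -13)
V(S, o) = 0 (V(S, o) = (S*(-13 + S))*0 = 0)
J(s, h) = h*s
43234 - J(97, V(-6, -6 + 6)) = 43234 - 0*97 = 43234 - 1*0 = 43234 + 0 = 43234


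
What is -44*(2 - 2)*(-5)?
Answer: 0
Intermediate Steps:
-44*(2 - 2)*(-5) = -0*(-5) = -44*0 = 0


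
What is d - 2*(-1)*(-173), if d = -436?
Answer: -782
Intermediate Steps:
d - 2*(-1)*(-173) = -436 - 2*(-1)*(-173) = -436 + 2*(-173) = -436 - 346 = -782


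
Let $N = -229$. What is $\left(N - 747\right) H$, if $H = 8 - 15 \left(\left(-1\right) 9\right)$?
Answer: $-139568$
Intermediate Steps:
$H = 143$ ($H = 8 - -135 = 8 + 135 = 143$)
$\left(N - 747\right) H = \left(-229 - 747\right) 143 = \left(-976\right) 143 = -139568$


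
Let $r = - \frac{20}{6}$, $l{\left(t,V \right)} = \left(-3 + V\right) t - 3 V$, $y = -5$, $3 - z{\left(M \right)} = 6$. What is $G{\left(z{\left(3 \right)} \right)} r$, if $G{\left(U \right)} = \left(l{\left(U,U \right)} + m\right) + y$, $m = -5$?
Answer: $- \frac{170}{3} \approx -56.667$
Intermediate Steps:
$z{\left(M \right)} = -3$ ($z{\left(M \right)} = 3 - 6 = -3$)
$l{\left(t,V \right)} = - 3 V + t \left(-3 + V\right)$ ($l{\left(t,V \right)} = t \left(-3 + V\right) - 3 V = - 3 V + t \left(-3 + V\right)$)
$r = - \frac{10}{3}$ ($r = \left(-20\right) \frac{1}{6} = - \frac{10}{3} \approx -3.3333$)
$G{\left(U \right)} = -10 + U^{2} - 6 U$ ($G{\left(U \right)} = \left(\left(- 3 U - 3 U + U U\right) - 5\right) - 5 = \left(\left(- 3 U - 3 U + U^{2}\right) - 5\right) - 5 = \left(\left(U^{2} - 6 U\right) - 5\right) - 5 = \left(-5 + U^{2} - 6 U\right) - 5 = -10 + U^{2} - 6 U$)
$G{\left(z{\left(3 \right)} \right)} r = \left(-10 + \left(-3\right)^{2} - -18\right) \left(- \frac{10}{3}\right) = \left(-10 + 9 + 18\right) \left(- \frac{10}{3}\right) = 17 \left(- \frac{10}{3}\right) = - \frac{170}{3}$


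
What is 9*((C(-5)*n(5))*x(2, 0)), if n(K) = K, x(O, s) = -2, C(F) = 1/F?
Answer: 18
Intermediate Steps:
C(F) = 1/F
9*((C(-5)*n(5))*x(2, 0)) = 9*((5/(-5))*(-2)) = 9*(-⅕*5*(-2)) = 9*(-1*(-2)) = 9*2 = 18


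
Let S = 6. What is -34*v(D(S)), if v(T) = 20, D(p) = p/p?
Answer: -680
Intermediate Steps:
D(p) = 1
-34*v(D(S)) = -34*20 = -680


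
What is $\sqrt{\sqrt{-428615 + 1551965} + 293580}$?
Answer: $\sqrt{293580 + 5 \sqrt{44934}} \approx 542.81$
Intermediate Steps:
$\sqrt{\sqrt{-428615 + 1551965} + 293580} = \sqrt{\sqrt{1123350} + 293580} = \sqrt{5 \sqrt{44934} + 293580} = \sqrt{293580 + 5 \sqrt{44934}}$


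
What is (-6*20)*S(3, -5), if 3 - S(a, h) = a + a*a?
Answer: 1080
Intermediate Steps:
S(a, h) = 3 - a - a² (S(a, h) = 3 - (a + a*a) = 3 - (a + a²) = 3 + (-a - a²) = 3 - a - a²)
(-6*20)*S(3, -5) = (-6*20)*(3 - 1*3 - 1*3²) = -120*(3 - 3 - 1*9) = -120*(3 - 3 - 9) = -120*(-9) = 1080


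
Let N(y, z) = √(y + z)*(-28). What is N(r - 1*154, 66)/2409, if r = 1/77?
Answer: -20*I*√20867/26499 ≈ -0.10903*I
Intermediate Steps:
r = 1/77 ≈ 0.012987
N(y, z) = -28*√(y + z)
N(r - 1*154, 66)/2409 = -28*√((1/77 - 1*154) + 66)/2409 = -28*√((1/77 - 154) + 66)*(1/2409) = -28*√(-11857/77 + 66)*(1/2409) = -20*I*√20867/11*(1/2409) = -20*I*√20867/26499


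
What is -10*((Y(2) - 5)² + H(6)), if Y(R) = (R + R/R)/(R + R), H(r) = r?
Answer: -1925/8 ≈ -240.63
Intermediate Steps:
Y(R) = (1 + R)/(2*R) (Y(R) = (R + 1)/((2*R)) = (1 + R)*(1/(2*R)) = (1 + R)/(2*R))
-10*((Y(2) - 5)² + H(6)) = -10*(((½)*(1 + 2)/2 - 5)² + 6) = -10*(((½)*(½)*3 - 5)² + 6) = -10*((¾ - 5)² + 6) = -10*((-17/4)² + 6) = -10*(289/16 + 6) = -10*385/16 = -1925/8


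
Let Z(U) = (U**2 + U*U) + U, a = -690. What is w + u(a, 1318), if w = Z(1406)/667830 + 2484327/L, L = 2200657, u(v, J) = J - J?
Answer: 5181439093328/734832382155 ≈ 7.0512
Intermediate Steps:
Z(U) = U + 2*U**2 (Z(U) = (U**2 + U**2) + U = 2*U**2 + U = U + 2*U**2)
u(v, J) = 0
w = 5181439093328/734832382155 (w = (1406*(1 + 2*1406))/667830 + 2484327/2200657 = (1406*(1 + 2812))*(1/667830) + 2484327*(1/2200657) = (1406*2813)*(1/667830) + 2484327/2200657 = 3955078*(1/667830) + 2484327/2200657 = 1977539/333915 + 2484327/2200657 = 5181439093328/734832382155 ≈ 7.0512)
w + u(a, 1318) = 5181439093328/734832382155 + 0 = 5181439093328/734832382155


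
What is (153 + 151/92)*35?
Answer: 497945/92 ≈ 5412.4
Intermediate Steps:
(153 + 151/92)*35 = (14227/92)*35 = 497945/92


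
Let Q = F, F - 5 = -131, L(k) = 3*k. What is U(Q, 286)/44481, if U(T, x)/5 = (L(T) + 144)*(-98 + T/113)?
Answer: 4368000/1675451 ≈ 2.6071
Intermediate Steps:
F = -126 (F = 5 - 131 = -126)
Q = -126
U(T, x) = 5*(-98 + T/113)*(144 + 3*T) (U(T, x) = 5*((3*T + 144)*(-98 + T/113)) = 5*((144 + 3*T)*(-98 + T*(1/113))) = 5*((144 + 3*T)*(-98 + T/113)) = 5*((-98 + T/113)*(144 + 3*T)) = 5*(-98 + T/113)*(144 + 3*T))
U(Q, 286)/44481 = (-70560 - 165390/113*(-126) + (15/113)*(-126)**2)/44481 = (-70560 + 20839140/113 + (15/113)*15876)*(1/44481) = (-70560 + 20839140/113 + 238140/113)*(1/44481) = (13104000/113)*(1/44481) = 4368000/1675451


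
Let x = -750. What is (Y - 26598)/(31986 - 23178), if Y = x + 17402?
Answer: -4973/4404 ≈ -1.1292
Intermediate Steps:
Y = 16652 (Y = -750 + 17402 = 16652)
(Y - 26598)/(31986 - 23178) = (16652 - 26598)/(31986 - 23178) = -9946/8808 = -9946*1/8808 = -4973/4404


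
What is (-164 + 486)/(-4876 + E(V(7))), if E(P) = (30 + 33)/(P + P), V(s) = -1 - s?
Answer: -5152/78079 ≈ -0.065984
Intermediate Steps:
E(P) = 63/(2*P) (E(P) = 63/((2*P)) = 63*(1/(2*P)) = 63/(2*P))
(-164 + 486)/(-4876 + E(V(7))) = (-164 + 486)/(-4876 + 63/(2*(-1 - 1*7))) = 322/(-4876 + 63/(2*(-1 - 7))) = 322/(-4876 + (63/2)/(-8)) = 322/(-4876 + (63/2)*(-1/8)) = 322/(-4876 - 63/16) = 322/(-78079/16) = 322*(-16/78079) = -5152/78079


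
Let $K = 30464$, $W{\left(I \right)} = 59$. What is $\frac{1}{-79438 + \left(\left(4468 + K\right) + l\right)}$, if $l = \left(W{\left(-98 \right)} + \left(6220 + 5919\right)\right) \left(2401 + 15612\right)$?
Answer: $\frac{1}{219678068} \approx 4.5521 \cdot 10^{-9}$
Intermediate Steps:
$l = 219722574$ ($l = \left(59 + \left(6220 + 5919\right)\right) \left(2401 + 15612\right) = \left(59 + 12139\right) 18013 = 12198 \cdot 18013 = 219722574$)
$\frac{1}{-79438 + \left(\left(4468 + K\right) + l\right)} = \frac{1}{-79438 + \left(\left(4468 + 30464\right) + 219722574\right)} = \frac{1}{-79438 + \left(34932 + 219722574\right)} = \frac{1}{-79438 + 219757506} = \frac{1}{219678068}$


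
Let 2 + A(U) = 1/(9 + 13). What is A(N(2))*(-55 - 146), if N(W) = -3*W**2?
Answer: 8643/22 ≈ 392.86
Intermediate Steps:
A(U) = -43/22 (A(U) = -2 + 1/(9 + 13) = -2 + 1/22 = -43/22)
A(N(2))*(-55 - 146) = -43*(-55 - 146)/22 = -43/22*(-201) = 8643/22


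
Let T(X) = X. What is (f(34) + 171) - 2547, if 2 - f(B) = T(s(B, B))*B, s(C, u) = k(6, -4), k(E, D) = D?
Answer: -2238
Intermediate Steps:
s(C, u) = -4
f(B) = 2 + 4*B (f(B) = 2 - (-4)*B = 2 + 4*B)
(f(34) + 171) - 2547 = ((2 + 4*34) + 171) - 2547 = ((2 + 136) + 171) - 2547 = (138 + 171) - 2547 = 309 - 2547 = -2238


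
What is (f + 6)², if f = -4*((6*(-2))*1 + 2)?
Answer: 2116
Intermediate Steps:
f = 40 (f = -4*(-12*1 + 2) = -4*(-12 + 2) = -4*(-10) = 40)
(f + 6)² = (40 + 6)² = 46² = 2116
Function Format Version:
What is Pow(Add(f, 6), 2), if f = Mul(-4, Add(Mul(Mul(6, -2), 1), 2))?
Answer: 2116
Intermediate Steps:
f = 40 (f = Mul(-4, Add(Mul(-12, 1), 2)) = Mul(-4, Add(-12, 2)) = Mul(-4, -10) = 40)
Pow(Add(f, 6), 2) = Pow(Add(40, 6), 2) = Pow(46, 2) = 2116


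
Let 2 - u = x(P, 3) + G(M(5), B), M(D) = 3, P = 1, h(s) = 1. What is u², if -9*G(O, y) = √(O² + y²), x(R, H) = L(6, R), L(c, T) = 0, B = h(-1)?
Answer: (18 + √10)²/81 ≈ 5.5289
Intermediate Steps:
B = 1
x(R, H) = 0
G(O, y) = -√(O² + y²)/9
u = 2 + √10/9 (u = 2 - (0 - √(3² + 1²)/9) = 2 - (0 - √(9 + 1)/9) = 2 - (0 - √10/9) = 2 - (-1)*√10/9 = 2 + √10/9 ≈ 2.3514)
u² = (2 + √10/9)²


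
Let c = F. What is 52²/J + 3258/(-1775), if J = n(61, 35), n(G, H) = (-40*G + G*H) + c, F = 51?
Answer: -2813566/225425 ≈ -12.481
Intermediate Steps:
c = 51
n(G, H) = 51 - 40*G + G*H (n(G, H) = (-40*G + G*H) + 51 = 51 - 40*G + G*H)
J = -254 (J = 51 - 40*61 + 61*35 = 51 - 2440 + 2135 = -254)
52²/J + 3258/(-1775) = 52²/(-254) + 3258/(-1775) = 2704*(-1/254) + 3258*(-1/1775) = -1352/127 - 3258/1775 = -2813566/225425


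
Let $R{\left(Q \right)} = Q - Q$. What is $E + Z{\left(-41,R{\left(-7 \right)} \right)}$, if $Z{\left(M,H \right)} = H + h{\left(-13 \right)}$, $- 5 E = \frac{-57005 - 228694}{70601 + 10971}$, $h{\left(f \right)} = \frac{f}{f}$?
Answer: $\frac{693559}{407860} \approx 1.7005$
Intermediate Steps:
$R{\left(Q \right)} = 0$
$h{\left(f \right)} = 1$
$E = \frac{285699}{407860}$ ($E = - \frac{\left(-57005 - 228694\right) \frac{1}{70601 + 10971}}{5} = - \frac{\left(-285699\right) \frac{1}{81572}}{5} = \left(- \frac{1}{5}\right) \left(- \frac{285699}{81572}\right) = \frac{285699}{407860} \approx 0.70048$)
$Z{\left(M,H \right)} = 1 + H$ ($Z{\left(M,H \right)} = H + 1 = 1 + H$)
$E + Z{\left(-41,R{\left(-7 \right)} \right)} = \frac{285699}{407860} + \left(1 + 0\right) = \frac{285699}{407860} + 1 = \frac{693559}{407860}$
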